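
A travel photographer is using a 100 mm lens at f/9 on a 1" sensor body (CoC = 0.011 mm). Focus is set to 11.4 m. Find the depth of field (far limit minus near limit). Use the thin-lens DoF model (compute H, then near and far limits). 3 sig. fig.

Hyperfocal distance H = f²/(N·c) + f = 100²/(9 × 0.011) + 100 = 10000/0.099 + 100 ≈ 101110.1 mm ≈ 101.1 m.
Near limit Dn = s·(H − f)/(H + s − 2f) = 11400 × (101110.1 − 100) / (101110.1 + 11400 − 2 × 100) = 11400 × 101010.1 / 112310.1 ≈ 10253.0 mm.
Far limit Df = s·(H − f)/(H − s) = 11400 × (101110.1 − 100) / (101110.1 − 11400) = 11400 × 101010.1 / 89710.1 ≈ 12836.0 mm.
Depth of field = Df − Dn = 12836.0 − 10253.0 ≈ 2583.0 mm ≈ 2.58 m.

2.58 m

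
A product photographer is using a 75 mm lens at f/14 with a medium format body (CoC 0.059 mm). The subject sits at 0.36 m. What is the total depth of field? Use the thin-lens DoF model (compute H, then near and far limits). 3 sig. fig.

Hyperfocal distance H = f²/(N·c) + f = 75²/(14 × 0.059) + 75 = 5625/0.826 + 75 ≈ 6884.9 mm ≈ 6.885 m.
Near limit Dn = s·(H − f)/(H + s − 2f) = 360 × (6884.9 − 75) / (6884.9 + 360 − 2 × 75) = 360 × 6809.9 / 7094.9 ≈ 345.539 mm.
Far limit Df = s·(H − f)/(H − s) = 360 × (6884.9 − 75) / (6884.9 − 360) = 360 × 6809.9 / 6524.9 ≈ 375.724 mm.
Depth of field = Df − Dn = 375.724 − 345.539 ≈ 30.185 mm.

30.2 mm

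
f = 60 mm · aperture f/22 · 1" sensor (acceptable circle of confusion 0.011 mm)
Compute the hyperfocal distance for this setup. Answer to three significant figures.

14.9 m

Hyperfocal distance H = f²/(N·c) + f = 60²/(22 × 0.011) + 60 = 3600/0.242 + 60 ≈ 14936.0 mm ≈ 14.9 m.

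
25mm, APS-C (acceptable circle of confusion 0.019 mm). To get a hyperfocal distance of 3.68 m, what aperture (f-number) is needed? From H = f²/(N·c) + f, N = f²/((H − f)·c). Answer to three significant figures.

Rearrange H = f²/(N·c) + f for N: N = f² / ((H − f)·c).
N = 25² / ((3680 − 25) × 0.019) = 625 / 69.44 ≈ 9.

f/9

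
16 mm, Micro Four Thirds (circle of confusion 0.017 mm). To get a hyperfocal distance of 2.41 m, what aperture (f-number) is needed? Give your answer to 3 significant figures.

f/6.29

Rearrange H = f²/(N·c) + f for N: N = f² / ((H − f)·c).
N = 16² / ((2410 − 16) × 0.017) = 256 / 40.70 ≈ 6.29.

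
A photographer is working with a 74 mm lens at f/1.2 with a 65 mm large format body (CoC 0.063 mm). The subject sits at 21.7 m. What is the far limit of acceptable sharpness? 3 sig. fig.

Hyperfocal distance H = f²/(N·c) + f = 74²/(1.2 × 0.063) + 74 = 5476/0.0756 + 74 ≈ 72507.9 mm ≈ 72.51 m.
Far limit Df = s·(H − f)/(H − s) = 21700 × (72507.9 − 74) / (72507.9 − 21700) = 21700 × 72433.9 / 50807.9 ≈ 30936 mm ≈ 30.9 m.

30.9 m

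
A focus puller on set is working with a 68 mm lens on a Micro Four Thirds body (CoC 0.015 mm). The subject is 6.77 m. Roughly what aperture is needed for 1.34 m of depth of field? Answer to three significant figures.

Write h = H − f = f²/(N·c). The thin-lens limits are Dn = s·h/(h + (s−f)) and Df = s·h/(h − (s−f)), so DoF = Df − Dn = 2·s·(s−f)·h / (h² − (s−f)²).
That is a quadratic in h: DoF·h² − 2·s·(s−f)·h − DoF·(s−f)² = 0 ⇒ h = (s−f)·(s + √(s² + DoF²)) / DoF = 6702 × (6770 + √(6770² + 1340²)) / 1340 = 6702 × (6770 + 6901.34) / 1340 ≈ 68377 mm.
Then N = f²/(c·h) = 68² / (0.015 × 68377) = 4624 / 1025.7 ≈ 4.51.

f/4.51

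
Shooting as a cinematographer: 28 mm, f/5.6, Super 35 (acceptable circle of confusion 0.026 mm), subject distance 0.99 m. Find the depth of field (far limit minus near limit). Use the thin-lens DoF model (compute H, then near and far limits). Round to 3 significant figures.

365 mm

Hyperfocal distance H = f²/(N·c) + f = 28²/(5.6 × 0.026) + 28 = 784/0.1456 + 28 ≈ 5412.6 mm ≈ 5.413 m.
Near limit Dn = s·(H − f)/(H + s − 2f) = 990 × (5412.6 − 28) / (5412.6 + 990 − 2 × 28) = 990 × 5384.6 / 6346.6 ≈ 839.94 mm.
Far limit Df = s·(H − f)/(H − s) = 990 × (5412.6 − 28) / (5412.6 − 990) = 990 × 5384.6 / 4422.6 ≈ 1205.34 mm.
Depth of field = Df − Dn = 1205.34 − 839.94 ≈ 365.40 mm.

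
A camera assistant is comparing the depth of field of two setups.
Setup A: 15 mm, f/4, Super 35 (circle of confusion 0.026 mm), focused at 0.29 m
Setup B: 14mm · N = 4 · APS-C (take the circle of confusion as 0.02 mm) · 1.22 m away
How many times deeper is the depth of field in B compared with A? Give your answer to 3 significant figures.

Setup A: H = 15²/(4×0.026) + 15 ≈ 2178.5 mm; DoF = Df − Dn = 332.230 − 257.295 ≈ 74.935 mm.
Setup B: H = 14²/(4×0.02) + 14 ≈ 2464.0 mm; DoF = Df − Dn = 2402.7 − 817.6 ≈ 1585.1 mm.
Ratio = 1585.1 / 74.935 ≈ 21.2.

21.2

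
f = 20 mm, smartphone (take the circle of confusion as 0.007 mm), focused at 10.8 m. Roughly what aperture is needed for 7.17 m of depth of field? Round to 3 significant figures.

f/1.60

Write h = H − f = f²/(N·c). The thin-lens limits are Dn = s·h/(h + (s−f)) and Df = s·h/(h − (s−f)), so DoF = Df − Dn = 2·s·(s−f)·h / (h² − (s−f)²).
That is a quadratic in h: DoF·h² − 2·s·(s−f)·h − DoF·(s−f)² = 0 ⇒ h = (s−f)·(s + √(s² + DoF²)) / DoF = 10780 × (10800 + √(10800² + 7170²)) / 7170 = 10780 × (10800 + 12963.4) / 7170 ≈ 35728 mm.
Then N = f²/(c·h) = 20² / (0.007 × 35728) = 400 / 250.10 ≈ 1.60.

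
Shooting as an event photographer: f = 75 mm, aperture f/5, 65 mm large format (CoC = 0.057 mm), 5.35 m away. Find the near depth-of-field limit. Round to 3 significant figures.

4.22 m

Hyperfocal distance H = f²/(N·c) + f = 75²/(5 × 0.057) + 75 = 5625/0.285 + 75 ≈ 19811.8 mm ≈ 19.81 m.
Near limit Dn = s·(H − f)/(H + s − 2f) = 5350 × (19811.8 − 75) / (19811.8 + 5350 − 2 × 75) = 5350 × 19736.8 / 25011.8 ≈ 4221.7 mm ≈ 4.22 m.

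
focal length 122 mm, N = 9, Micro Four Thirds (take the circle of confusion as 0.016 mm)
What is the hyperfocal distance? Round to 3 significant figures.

Hyperfocal distance H = f²/(N·c) + f = 122²/(9 × 0.016) + 122 = 14884/0.144 + 122 ≈ 103483.1 mm ≈ 103 m.

103 m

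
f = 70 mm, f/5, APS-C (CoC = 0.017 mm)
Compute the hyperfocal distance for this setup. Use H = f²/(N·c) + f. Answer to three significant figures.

57.7 m

Hyperfocal distance H = f²/(N·c) + f = 70²/(5 × 0.017) + 70 = 4900/0.085 + 70 ≈ 57717.1 mm ≈ 57.7 m.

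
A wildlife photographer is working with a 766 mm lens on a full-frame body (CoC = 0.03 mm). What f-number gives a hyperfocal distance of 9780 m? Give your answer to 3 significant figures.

Rearrange H = f²/(N·c) + f for N: N = f² / ((H − f)·c).
N = 766² / ((9780000 − 766) × 0.03) = 586756 / 293377 ≈ 2.00.

f/2.00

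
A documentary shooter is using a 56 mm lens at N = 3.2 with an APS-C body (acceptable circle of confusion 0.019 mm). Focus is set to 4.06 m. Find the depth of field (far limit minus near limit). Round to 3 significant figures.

Hyperfocal distance H = f²/(N·c) + f = 56²/(3.2 × 0.019) + 56 = 3136/0.0608 + 56 ≈ 51634.9 mm ≈ 51.63 m.
Near limit Dn = s·(H − f)/(H + s − 2f) = 4060 × (51634.9 − 56) / (51634.9 + 4060 − 2 × 56) = 4060 × 51578.9 / 55582.9 ≈ 3767.53 mm.
Far limit Df = s·(H − f)/(H − s) = 4060 × (51634.9 − 56) / (51634.9 − 4060) = 4060 × 51578.9 / 47574.9 ≈ 4401.70 mm.
Depth of field = Df − Dn = 4401.70 − 3767.53 ≈ 634.17 mm ≈ 0.634 m.

0.634 m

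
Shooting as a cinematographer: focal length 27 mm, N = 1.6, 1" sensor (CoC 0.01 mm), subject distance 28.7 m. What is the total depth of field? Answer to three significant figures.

Hyperfocal distance H = f²/(N·c) + f = 27²/(1.6 × 0.01) + 27 = 729/0.016 + 27 ≈ 45589.5 mm ≈ 45.59 m.
Near limit Dn = s·(H − f)/(H + s − 2f) = 28700 × (45589.5 − 27) / (45589.5 + 28700 − 2 × 27) = 28700 × 45562.5 / 74235.5 ≈ 17615 mm.
Far limit Df = s·(H − f)/(H − s) = 28700 × (45589.5 − 27) / (45589.5 − 28700) = 28700 × 45562.5 / 16889.5 ≈ 77423 mm.
Depth of field = Df − Dn = 77423 − 17615 ≈ 59808 mm ≈ 59.8 m.

59.8 m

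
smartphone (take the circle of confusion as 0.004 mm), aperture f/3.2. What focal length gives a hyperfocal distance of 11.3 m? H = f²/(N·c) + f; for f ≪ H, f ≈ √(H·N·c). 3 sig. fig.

From H = f²/(N·c) + f, with f ≪ H: f ≈ √(H·N·c) = √(11300 × 3.2 × 0.004) = √144.64 ≈ 12.03 mm.
The +f correction barely moves this — solving exactly, f² + N·c·f − N·c·H = 0 ⇒ f = (−N·c + √((N·c)² + 4·N·c·H))/2 = (−0.0128 + √578.56)/2 ≈ 12.020 mm, so f ≈ 12.0 mm.

12.0 mm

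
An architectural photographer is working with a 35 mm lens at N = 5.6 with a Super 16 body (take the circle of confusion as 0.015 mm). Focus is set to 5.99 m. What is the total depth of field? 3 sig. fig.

Hyperfocal distance H = f²/(N·c) + f = 35²/(5.6 × 0.015) + 35 = 1225/0.084 + 35 ≈ 14618.3 mm ≈ 14.62 m.
Near limit Dn = s·(H − f)/(H + s − 2f) = 5990 × (14618.3 − 35) / (14618.3 + 5990 − 2 × 35) = 5990 × 14583.3 / 20538.3 ≈ 4253.2 mm.
Far limit Df = s·(H − f)/(H − s) = 5990 × (14618.3 − 35) / (14618.3 − 5990) = 5990 × 14583.3 / 8628.3 ≈ 10124.1 mm.
Depth of field = Df − Dn = 10124.1 − 4253.2 ≈ 5870.9 mm ≈ 5.87 m.

5.87 m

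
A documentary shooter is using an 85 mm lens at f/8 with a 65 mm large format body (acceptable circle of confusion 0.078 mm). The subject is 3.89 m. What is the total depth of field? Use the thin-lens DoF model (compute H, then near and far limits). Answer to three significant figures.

Hyperfocal distance H = f²/(N·c) + f = 85²/(8 × 0.078) + 85 = 7225/0.624 + 85 ≈ 11663.5 mm ≈ 11.66 m.
Near limit Dn = s·(H − f)/(H + s − 2f) = 3890 × (11663.5 − 85) / (11663.5 + 3890 − 2 × 85) = 3890 × 11578.5 / 15383.5 ≈ 2927.8 mm.
Far limit Df = s·(H − f)/(H − s) = 3890 × (11663.5 − 85) / (11663.5 − 3890) = 3890 × 11578.5 / 7773.5 ≈ 5794.1 mm.
Depth of field = Df − Dn = 5794.1 − 2927.8 ≈ 2866.3 mm ≈ 2.87 m.

2.87 m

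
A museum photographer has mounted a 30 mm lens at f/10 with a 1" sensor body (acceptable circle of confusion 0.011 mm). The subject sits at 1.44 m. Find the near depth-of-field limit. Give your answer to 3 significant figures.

1.23 m

Hyperfocal distance H = f²/(N·c) + f = 30²/(10 × 0.011) + 30 = 900/0.11 + 30 ≈ 8211.8 mm ≈ 8.212 m.
Near limit Dn = s·(H − f)/(H + s − 2f) = 1440 × (8211.8 − 30) / (8211.8 + 1440 − 2 × 30) = 1440 × 8181.8 / 9591.8 ≈ 1228.3 mm ≈ 1.23 m.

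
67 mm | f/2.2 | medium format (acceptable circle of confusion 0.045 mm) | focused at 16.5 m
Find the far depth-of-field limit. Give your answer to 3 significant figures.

25.9 m

Hyperfocal distance H = f²/(N·c) + f = 67²/(2.2 × 0.045) + 67 = 4489/0.099 + 67 ≈ 45410.4 mm ≈ 45.41 m.
Far limit Df = s·(H − f)/(H − s) = 16500 × (45410.4 − 67) / (45410.4 − 16500) = 16500 × 45343.4 / 28910.4 ≈ 25879 mm ≈ 25.9 m.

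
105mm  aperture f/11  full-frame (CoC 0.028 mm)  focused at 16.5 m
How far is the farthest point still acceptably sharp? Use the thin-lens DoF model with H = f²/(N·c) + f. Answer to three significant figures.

Hyperfocal distance H = f²/(N·c) + f = 105²/(11 × 0.028) + 105 = 11025/0.308 + 105 ≈ 35900.5 mm ≈ 35.90 m.
Far limit Df = s·(H − f)/(H − s) = 16500 × (35900.5 − 105) / (35900.5 − 16500) = 16500 × 35795.5 / 19400.5 ≈ 30444 mm ≈ 30.4 m.

30.4 m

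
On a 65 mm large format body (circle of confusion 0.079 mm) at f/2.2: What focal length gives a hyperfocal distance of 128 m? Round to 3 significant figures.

149 mm

From H = f²/(N·c) + f, with f ≪ H: f ≈ √(H·N·c) = √(128000 × 2.2 × 0.079) = √22246 ≈ 149.2 mm.
The +f correction barely moves this — solving exactly, f² + N·c·f − N·c·H = 0 ⇒ f = (−N·c + √((N·c)² + 4·N·c·H))/2 = (−0.1738 + √88986)/2 ≈ 149.07 mm, so f ≈ 149 mm.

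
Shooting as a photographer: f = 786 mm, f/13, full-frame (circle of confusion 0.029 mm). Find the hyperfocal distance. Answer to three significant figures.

1640 m

Hyperfocal distance H = f²/(N·c) + f = 786²/(13 × 0.029) + 786 = 617796/0.377 + 786 ≈ 1639502.2 mm ≈ 1640 m.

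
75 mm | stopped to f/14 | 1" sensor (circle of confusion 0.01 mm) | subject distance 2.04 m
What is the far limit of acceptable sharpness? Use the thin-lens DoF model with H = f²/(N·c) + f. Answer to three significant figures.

2.14 m

Hyperfocal distance H = f²/(N·c) + f = 75²/(14 × 0.01) + 75 = 5625/0.14 + 75 ≈ 40253.6 mm ≈ 40.25 m.
Far limit Df = s·(H − f)/(H − s) = 2040 × (40253.6 − 75) / (40253.6 − 2040) = 2040 × 40178.6 / 38213.6 ≈ 2144.9 mm ≈ 2.14 m.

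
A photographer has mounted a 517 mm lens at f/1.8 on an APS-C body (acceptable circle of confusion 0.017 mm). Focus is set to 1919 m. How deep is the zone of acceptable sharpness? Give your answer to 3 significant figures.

886 m

Hyperfocal distance H = f²/(N·c) + f = 517²/(1.8 × 0.017) + 517 = 267289/0.0306 + 517 ≈ 8735451.6 mm ≈ 8735 m.
Near limit Dn = s·(H − f)/(H + s − 2f) = 1919000 × (8735451.6 − 517) / (8735451.6 + 1919000 − 2 × 517) = 1919000 × 8734934.6 / 10653417.6 ≈ 1573424 mm.
Far limit Df = s·(H − f)/(H − s) = 1919000 × (8735451.6 − 517) / (8735451.6 − 1919000) = 1919000 × 8734934.6 / 6816451.6 ≈ 2459100 mm.
Depth of field = Df − Dn = 2459100 − 1573424 ≈ 885676 mm ≈ 886 m.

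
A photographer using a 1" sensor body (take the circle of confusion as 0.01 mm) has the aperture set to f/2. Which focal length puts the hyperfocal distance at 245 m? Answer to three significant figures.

From H = f²/(N·c) + f, with f ≪ H: f ≈ √(H·N·c) = √(245000 × 2 × 0.01) = √4900.0 ≈ 70.00 mm.
The +f correction barely moves this — solving exactly, f² + N·c·f − N·c·H = 0 ⇒ f = (−N·c + √((N·c)² + 4·N·c·H))/2 = (−0.02 + √19600)/2 ≈ 69.990 mm, so f ≈ 70.0 mm.

70.0 mm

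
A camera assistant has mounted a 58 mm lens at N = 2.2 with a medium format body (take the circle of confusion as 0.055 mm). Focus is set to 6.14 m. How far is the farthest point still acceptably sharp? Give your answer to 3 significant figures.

Hyperfocal distance H = f²/(N·c) + f = 58²/(2.2 × 0.055) + 58 = 3364/0.121 + 58 ≈ 27859.7 mm ≈ 27.86 m.
Far limit Df = s·(H − f)/(H − s) = 6140 × (27859.7 − 58) / (27859.7 − 6140) = 6140 × 27801.7 / 21719.7 ≈ 7859.3 mm ≈ 7.86 m.

7.86 m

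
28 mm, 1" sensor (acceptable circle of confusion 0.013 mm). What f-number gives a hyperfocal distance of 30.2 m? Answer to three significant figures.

f/2.00

Rearrange H = f²/(N·c) + f for N: N = f² / ((H − f)·c).
N = 28² / ((30200 − 28) × 0.013) = 784 / 392.2 ≈ 2.00.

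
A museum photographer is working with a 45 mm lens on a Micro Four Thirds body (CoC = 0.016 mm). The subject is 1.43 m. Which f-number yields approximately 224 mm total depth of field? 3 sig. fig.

Write h = H − f = f²/(N·c). The thin-lens limits are Dn = s·h/(h + (s−f)) and Df = s·h/(h − (s−f)), so DoF = Df − Dn = 2·s·(s−f)·h / (h² − (s−f)²).
That is a quadratic in h: DoF·h² − 2·s·(s−f)·h − DoF·(s−f)² = 0 ⇒ h = (s−f)·(s + √(s² + DoF²)) / DoF = 1385 × (1430 + √(1430² + 224²)) / 224 = 1385 × (1430 + 1447.44) / 224 ≈ 17791 mm.
Then N = f²/(c·h) = 45² / (0.016 × 17791) = 2025 / 284.66 ≈ 7.11.

f/7.11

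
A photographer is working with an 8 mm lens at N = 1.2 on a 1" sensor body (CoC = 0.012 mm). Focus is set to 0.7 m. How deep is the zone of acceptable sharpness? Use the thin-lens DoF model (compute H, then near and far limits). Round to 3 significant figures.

223 mm

Hyperfocal distance H = f²/(N·c) + f = 8²/(1.2 × 0.012) + 8 = 64/0.0144 + 8 ≈ 4452.4 mm ≈ 4.452 m.
Near limit Dn = s·(H − f)/(H + s − 2f) = 700 × (4452.4 − 8) / (4452.4 + 700 − 2 × 8) = 700 × 4444.4 / 5136.4 ≈ 605.69 mm.
Far limit Df = s·(H − f)/(H − s) = 700 × (4452.4 − 8) / (4452.4 − 700) = 700 × 4444.4 / 3752.4 ≈ 829.09 mm.
Depth of field = Df − Dn = 829.09 − 605.69 ≈ 223.40 mm.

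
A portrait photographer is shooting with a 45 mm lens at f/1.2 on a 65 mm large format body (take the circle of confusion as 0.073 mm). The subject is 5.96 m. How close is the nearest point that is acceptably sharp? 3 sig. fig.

4.75 m

Hyperfocal distance H = f²/(N·c) + f = 45²/(1.2 × 0.073) + 45 = 2025/0.0876 + 45 ≈ 23161.4 mm ≈ 23.16 m.
Near limit Dn = s·(H − f)/(H + s − 2f) = 5960 × (23161.4 − 45) / (23161.4 + 5960 − 2 × 45) = 5960 × 23116.4 / 29031.4 ≈ 4745.7 mm ≈ 4.75 m.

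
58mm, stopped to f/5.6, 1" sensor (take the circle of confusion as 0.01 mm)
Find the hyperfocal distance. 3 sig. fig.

60.1 m

Hyperfocal distance H = f²/(N·c) + f = 58²/(5.6 × 0.01) + 58 = 3364/0.056 + 58 ≈ 60129.4 mm ≈ 60.1 m.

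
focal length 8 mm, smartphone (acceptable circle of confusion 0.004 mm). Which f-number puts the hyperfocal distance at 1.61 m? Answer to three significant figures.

Rearrange H = f²/(N·c) + f for N: N = f² / ((H − f)·c).
N = 8² / ((1610 − 8) × 0.004) = 64 / 6.408 ≈ 9.99.

f/9.99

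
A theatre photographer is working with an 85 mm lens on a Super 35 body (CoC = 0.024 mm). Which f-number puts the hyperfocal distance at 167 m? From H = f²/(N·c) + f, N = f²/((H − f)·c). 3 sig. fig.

Rearrange H = f²/(N·c) + f for N: N = f² / ((H − f)·c).
N = 85² / ((167000 − 85) × 0.024) = 7225 / 4006 ≈ 1.80.

f/1.80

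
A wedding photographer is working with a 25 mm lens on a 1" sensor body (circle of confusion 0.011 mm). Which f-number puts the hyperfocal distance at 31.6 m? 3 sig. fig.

f/1.80

Rearrange H = f²/(N·c) + f for N: N = f² / ((H − f)·c).
N = 25² / ((31600 − 25) × 0.011) = 625 / 347.3 ≈ 1.80.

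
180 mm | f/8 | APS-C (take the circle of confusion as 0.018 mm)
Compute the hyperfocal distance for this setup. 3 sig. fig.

Hyperfocal distance H = f²/(N·c) + f = 180²/(8 × 0.018) + 180 = 32400/0.144 + 180 ≈ 225180.0 mm ≈ 225 m.

225 m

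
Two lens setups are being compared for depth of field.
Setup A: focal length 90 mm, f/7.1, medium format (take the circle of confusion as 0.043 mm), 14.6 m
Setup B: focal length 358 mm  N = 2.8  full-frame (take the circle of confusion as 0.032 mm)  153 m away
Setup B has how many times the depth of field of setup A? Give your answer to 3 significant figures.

Setup A: H = 90²/(7.1×0.043) + 90 ≈ 26621.3 mm; DoF = Df − Dn = 32223 − 9438 ≈ 22785 mm.
Setup B: H = 358²/(2.8×0.032) + 358 ≈ 1430759.8 mm; DoF = Df − Dn = 171277 − 138247 ≈ 33030 mm.
Ratio = 33030 / 22785 ≈ 1.45.

1.45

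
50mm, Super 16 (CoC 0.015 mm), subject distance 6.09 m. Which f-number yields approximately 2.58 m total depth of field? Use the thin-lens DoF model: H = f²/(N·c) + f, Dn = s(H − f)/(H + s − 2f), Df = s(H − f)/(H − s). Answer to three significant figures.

f/5.60

Write h = H − f = f²/(N·c). The thin-lens limits are Dn = s·h/(h + (s−f)) and Df = s·h/(h − (s−f)), so DoF = Df − Dn = 2·s·(s−f)·h / (h² − (s−f)²).
That is a quadratic in h: DoF·h² − 2·s·(s−f)·h − DoF·(s−f)² = 0 ⇒ h = (s−f)·(s + √(s² + DoF²)) / DoF = 6040 × (6090 + √(6090² + 2580²)) / 2580 = 6040 × (6090 + 6613.96) / 2580 ≈ 29741 mm.
Then N = f²/(c·h) = 50² / (0.015 × 29741) = 2500 / 446.12 ≈ 5.60.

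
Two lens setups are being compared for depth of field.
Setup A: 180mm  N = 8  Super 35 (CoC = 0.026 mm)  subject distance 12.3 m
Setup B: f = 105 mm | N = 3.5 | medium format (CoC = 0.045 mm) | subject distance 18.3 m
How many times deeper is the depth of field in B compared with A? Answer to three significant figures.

5.30

Setup A: H = 180²/(8×0.026) + 180 ≈ 155949.2 mm; DoF = Df − Dn = 13337.8 − 11412.1 ≈ 1925.7 mm.
Setup B: H = 105²/(3.5×0.045) + 105 ≈ 70105.0 mm; DoF = Df − Dn = 24727 − 14525 ≈ 10202 mm.
Ratio = 10202 / 1925.7 ≈ 5.30.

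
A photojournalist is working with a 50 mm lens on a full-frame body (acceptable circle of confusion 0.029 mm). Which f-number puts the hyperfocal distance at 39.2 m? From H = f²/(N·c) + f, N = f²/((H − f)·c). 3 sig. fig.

Rearrange H = f²/(N·c) + f for N: N = f² / ((H − f)·c).
N = 50² / ((39200 − 50) × 0.029) = 2500 / 1135 ≈ 2.20.

f/2.20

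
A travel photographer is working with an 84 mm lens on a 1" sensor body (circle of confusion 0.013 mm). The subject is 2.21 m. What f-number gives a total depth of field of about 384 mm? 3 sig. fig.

Write h = H − f = f²/(N·c). The thin-lens limits are Dn = s·h/(h + (s−f)) and Df = s·h/(h − (s−f)), so DoF = Df − Dn = 2·s·(s−f)·h / (h² − (s−f)²).
That is a quadratic in h: DoF·h² − 2·s·(s−f)·h − DoF·(s−f)² = 0 ⇒ h = (s−f)·(s + √(s² + DoF²)) / DoF = 2126 × (2210 + √(2210² + 384²)) / 384 = 2126 × (2210 + 2243.11) / 384 ≈ 24654 mm.
Then N = f²/(c·h) = 84² / (0.013 × 24654) = 7056 / 320.51 ≈ 22.

f/22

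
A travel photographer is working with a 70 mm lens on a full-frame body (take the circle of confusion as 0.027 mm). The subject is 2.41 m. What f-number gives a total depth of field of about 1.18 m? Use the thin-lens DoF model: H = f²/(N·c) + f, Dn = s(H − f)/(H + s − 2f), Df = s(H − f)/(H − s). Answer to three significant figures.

f/18

Write h = H − f = f²/(N·c). The thin-lens limits are Dn = s·h/(h + (s−f)) and Df = s·h/(h − (s−f)), so DoF = Df − Dn = 2·s·(s−f)·h / (h² − (s−f)²).
That is a quadratic in h: DoF·h² − 2·s·(s−f)·h − DoF·(s−f)² = 0 ⇒ h = (s−f)·(s + √(s² + DoF²)) / DoF = 2340 × (2410 + √(2410² + 1180²)) / 1180 = 2340 × (2410 + 2683.37) / 1180 ≈ 10100 mm.
Then N = f²/(c·h) = 70² / (0.027 × 10100) = 4900 / 272.71 ≈ 18.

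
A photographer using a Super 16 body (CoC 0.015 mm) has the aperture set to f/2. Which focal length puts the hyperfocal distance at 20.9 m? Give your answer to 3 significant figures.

25.0 mm

From H = f²/(N·c) + f, with f ≪ H: f ≈ √(H·N·c) = √(20900 × 2 × 0.015) = √627.00 ≈ 25.04 mm.
The +f correction barely moves this — solving exactly, f² + N·c·f − N·c·H = 0 ⇒ f = (−N·c + √((N·c)² + 4·N·c·H))/2 = (−0.03 + √2508.0)/2 ≈ 25.025 mm, so f ≈ 25.0 mm.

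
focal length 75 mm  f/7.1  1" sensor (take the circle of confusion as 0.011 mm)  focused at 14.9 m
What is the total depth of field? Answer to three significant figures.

Hyperfocal distance H = f²/(N·c) + f = 75²/(7.1 × 0.011) + 75 = 5625/0.0781 + 75 ≈ 72098.0 mm ≈ 72.10 m.
Near limit Dn = s·(H − f)/(H + s − 2f) = 14900 × (72098.0 − 75) / (72098.0 + 14900 − 2 × 75) = 14900 × 72023.0 / 86848.0 ≈ 12356.6 mm.
Far limit Df = s·(H − f)/(H − s) = 14900 × (72098.0 − 75) / (72098.0 − 14900) = 14900 × 72023.0 / 57198.0 ≈ 18761.9 mm.
Depth of field = Df − Dn = 18761.9 − 12356.6 ≈ 6405.3 mm ≈ 6.41 m.

6.41 m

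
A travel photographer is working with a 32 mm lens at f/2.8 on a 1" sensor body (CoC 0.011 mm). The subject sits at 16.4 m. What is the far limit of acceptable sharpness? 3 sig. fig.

32.3 m

Hyperfocal distance H = f²/(N·c) + f = 32²/(2.8 × 0.011) + 32 = 1024/0.0308 + 32 ≈ 33278.8 mm ≈ 33.28 m.
Far limit Df = s·(H − f)/(H − s) = 16400 × (33278.8 − 32) / (33278.8 − 16400) = 16400 × 33246.8 / 16878.8 ≈ 32304 mm ≈ 32.3 m.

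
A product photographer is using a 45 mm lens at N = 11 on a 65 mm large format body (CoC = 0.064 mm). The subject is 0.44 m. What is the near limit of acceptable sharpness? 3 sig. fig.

Hyperfocal distance H = f²/(N·c) + f = 45²/(11 × 0.064) + 45 = 2025/0.704 + 45 ≈ 2921.4 mm ≈ 2.921 m.
Near limit Dn = s·(H − f)/(H + s − 2f) = 440 × (2921.4 − 45) / (2921.4 + 440 − 2 × 45) = 440 × 2876.4 / 3271.4 ≈ 386.87 mm.

387 mm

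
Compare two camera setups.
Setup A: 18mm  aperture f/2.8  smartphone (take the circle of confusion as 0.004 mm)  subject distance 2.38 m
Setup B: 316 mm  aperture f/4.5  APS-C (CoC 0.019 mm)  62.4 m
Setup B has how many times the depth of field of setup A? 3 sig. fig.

Setup A: H = 18²/(2.8×0.004) + 18 ≈ 28946.6 mm; DoF = Df − Dn = 2591.60 − 2200.34 ≈ 391.26 mm.
Setup B: H = 316²/(4.5×0.019) + 316 ≈ 1168222.4 mm; DoF = Df − Dn = 65903.3 − 59250.3 ≈ 6653.0 mm.
Ratio = 6653.0 / 391.26 ≈ 17.0.

17.0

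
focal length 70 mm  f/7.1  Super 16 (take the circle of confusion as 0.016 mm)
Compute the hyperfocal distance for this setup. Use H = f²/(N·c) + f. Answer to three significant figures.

Hyperfocal distance H = f²/(N·c) + f = 70²/(7.1 × 0.016) + 70 = 4900/0.1136 + 70 ≈ 43203.8 mm ≈ 43.2 m.

43.2 m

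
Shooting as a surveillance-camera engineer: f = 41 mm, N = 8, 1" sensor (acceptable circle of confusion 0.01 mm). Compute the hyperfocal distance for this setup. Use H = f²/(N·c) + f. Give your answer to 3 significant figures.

21.1 m

Hyperfocal distance H = f²/(N·c) + f = 41²/(8 × 0.01) + 41 = 1681/0.08 + 41 ≈ 21053.5 mm ≈ 21.1 m.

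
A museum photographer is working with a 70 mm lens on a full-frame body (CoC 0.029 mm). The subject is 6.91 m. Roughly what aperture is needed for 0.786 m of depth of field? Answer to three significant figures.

f/1.40

Write h = H − f = f²/(N·c). The thin-lens limits are Dn = s·h/(h + (s−f)) and Df = s·h/(h − (s−f)), so DoF = Df − Dn = 2·s·(s−f)·h / (h² − (s−f)²).
That is a quadratic in h: DoF·h² − 2·s·(s−f)·h − DoF·(s−f)² = 0 ⇒ h = (s−f)·(s + √(s² + DoF²)) / DoF = 6840 × (6910 + √(6910² + 786²)) / 786 = 6840 × (6910 + 6954.56) / 786 ≈ 120653 mm.
Then N = f²/(c·h) = 70² / (0.029 × 120653) = 4900 / 3498.9 ≈ 1.40.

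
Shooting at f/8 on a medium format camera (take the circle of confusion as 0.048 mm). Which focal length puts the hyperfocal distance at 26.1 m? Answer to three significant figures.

99.9 mm

From H = f²/(N·c) + f, with f ≪ H: f ≈ √(H·N·c) = √(26100 × 8 × 0.048) = √10022 ≈ 100.1 mm.
Exact: f² + N·c·f − N·c·H = 0 ⇒ f = (−N·c + √((N·c)² + 4·N·c·H))/2 = (−0.384 + √40090)/2 ≈ 99.920 mm ≈ 99.9 mm.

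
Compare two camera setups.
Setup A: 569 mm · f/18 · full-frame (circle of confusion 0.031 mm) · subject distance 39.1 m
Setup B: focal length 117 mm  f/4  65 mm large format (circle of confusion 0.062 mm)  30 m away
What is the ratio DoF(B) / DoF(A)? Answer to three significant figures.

8.81

Setup A: H = 569²/(18×0.031) + 569 ≈ 580785.8 mm; DoF = Df − Dn = 41881.2 − 36665.1 ≈ 5216.1 mm.
Setup B: H = 117²/(4×0.062) + 117 ≈ 55314.6 mm; DoF = Df − Dn = 65414 − 19463 ≈ 45951 mm.
Ratio = 45951 / 5216.1 ≈ 8.81.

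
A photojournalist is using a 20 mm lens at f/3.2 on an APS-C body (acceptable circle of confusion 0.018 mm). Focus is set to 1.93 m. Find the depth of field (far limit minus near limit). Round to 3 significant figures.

Hyperfocal distance H = f²/(N·c) + f = 20²/(3.2 × 0.018) + 20 = 400/0.0576 + 20 ≈ 6964.4 mm ≈ 6.964 m.
Near limit Dn = s·(H − f)/(H + s − 2f) = 1930 × (6964.4 − 20) / (6964.4 + 1930 − 2 × 20) = 1930 × 6944.4 / 8854.4 ≈ 1513.7 mm.
Far limit Df = s·(H − f)/(H − s) = 1930 × (6964.4 − 20) / (6964.4 − 1930) = 1930 × 6944.4 / 5034.4 ≈ 2662.2 mm.
Depth of field = Df − Dn = 2662.2 − 1513.7 ≈ 1148.5 mm ≈ 1.15 m.

1.15 m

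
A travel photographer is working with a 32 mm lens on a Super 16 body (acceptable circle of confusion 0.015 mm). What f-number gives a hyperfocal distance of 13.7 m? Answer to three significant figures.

f/4.99

Rearrange H = f²/(N·c) + f for N: N = f² / ((H − f)·c).
N = 32² / ((13700 − 32) × 0.015) = 1024 / 205.0 ≈ 4.99.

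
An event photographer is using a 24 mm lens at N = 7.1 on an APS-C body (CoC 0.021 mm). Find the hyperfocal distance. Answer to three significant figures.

3.89 m

Hyperfocal distance H = f²/(N·c) + f = 24²/(7.1 × 0.021) + 24 = 576/0.1491 + 24 ≈ 3887.2 mm ≈ 3.89 m.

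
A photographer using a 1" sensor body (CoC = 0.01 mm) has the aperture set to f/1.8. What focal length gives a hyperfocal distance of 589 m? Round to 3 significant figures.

From H = f²/(N·c) + f, with f ≪ H: f ≈ √(H·N·c) = √(589000 × 1.8 × 0.01) = √10602 ≈ 103.0 mm.
The +f correction barely moves this — solving exactly, f² + N·c·f − N·c·H = 0 ⇒ f = (−N·c + √((N·c)² + 4·N·c·H))/2 = (−0.018 + √42408)/2 ≈ 102.96 mm, so f ≈ 103 mm.

103 mm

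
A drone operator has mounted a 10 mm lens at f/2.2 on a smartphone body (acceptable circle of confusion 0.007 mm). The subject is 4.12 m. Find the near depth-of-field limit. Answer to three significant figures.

Hyperfocal distance H = f²/(N·c) + f = 10²/(2.2 × 0.007) + 10 = 100/0.0154 + 10 ≈ 6503.5 mm ≈ 6.504 m.
Near limit Dn = s·(H − f)/(H + s − 2f) = 4120 × (6503.5 − 10) / (6503.5 + 4120 − 2 × 10) = 4120 × 6493.5 / 10603.5 ≈ 2523.1 mm ≈ 2.52 m.

2.52 m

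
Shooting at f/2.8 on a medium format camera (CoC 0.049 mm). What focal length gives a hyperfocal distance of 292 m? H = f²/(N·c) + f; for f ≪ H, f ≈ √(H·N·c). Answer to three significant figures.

200 mm

From H = f²/(N·c) + f, with f ≪ H: f ≈ √(H·N·c) = √(292000 × 2.8 × 0.049) = √40062 ≈ 200.2 mm.
The +f correction barely moves this — solving exactly, f² + N·c·f − N·c·H = 0 ⇒ f = (−N·c + √((N·c)² + 4·N·c·H))/2 = (−0.1372 + √160250)/2 ≈ 200.09 mm, so f ≈ 200 mm.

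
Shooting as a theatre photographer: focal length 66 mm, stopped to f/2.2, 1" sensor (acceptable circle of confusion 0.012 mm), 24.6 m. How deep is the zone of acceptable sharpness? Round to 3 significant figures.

7.48 m

Hyperfocal distance H = f²/(N·c) + f = 66²/(2.2 × 0.012) + 66 = 4356/0.0264 + 66 ≈ 165066.0 mm ≈ 165.1 m.
Near limit Dn = s·(H − f)/(H + s − 2f) = 24600 × (165066.0 − 66) / (165066.0 + 24600 − 2 × 66) = 24600 × 165000.0 / 189534.0 ≈ 21415.7 mm.
Far limit Df = s·(H − f)/(H − s) = 24600 × (165066.0 − 66) / (165066.0 − 24600) = 24600 × 165000.0 / 140466.0 ≈ 28896.7 mm.
Depth of field = Df − Dn = 28896.7 − 21415.7 ≈ 7481.0 mm ≈ 7.48 m.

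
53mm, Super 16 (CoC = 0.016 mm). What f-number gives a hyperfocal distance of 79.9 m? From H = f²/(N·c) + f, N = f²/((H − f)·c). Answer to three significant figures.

f/2.20

Rearrange H = f²/(N·c) + f for N: N = f² / ((H − f)·c).
N = 53² / ((79900 − 53) × 0.016) = 2809 / 1278 ≈ 2.20.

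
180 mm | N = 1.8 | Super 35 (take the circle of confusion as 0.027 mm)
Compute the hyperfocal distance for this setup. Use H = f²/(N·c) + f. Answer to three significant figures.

Hyperfocal distance H = f²/(N·c) + f = 180²/(1.8 × 0.027) + 180 = 32400/0.0486 + 180 ≈ 666846.7 mm ≈ 667 m.

667 m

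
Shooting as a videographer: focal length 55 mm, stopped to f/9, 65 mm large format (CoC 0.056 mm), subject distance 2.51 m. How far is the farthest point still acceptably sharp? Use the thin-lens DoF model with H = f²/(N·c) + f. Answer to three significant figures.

Hyperfocal distance H = f²/(N·c) + f = 55²/(9 × 0.056) + 55 = 3025/0.504 + 55 ≈ 6057.0 mm ≈ 6.057 m.
Far limit Df = s·(H − f)/(H − s) = 2510 × (6057.0 − 55) / (6057.0 − 2510) = 2510 × 6002.0 / 3547.0 ≈ 4247.3 mm ≈ 4.25 m.

4.25 m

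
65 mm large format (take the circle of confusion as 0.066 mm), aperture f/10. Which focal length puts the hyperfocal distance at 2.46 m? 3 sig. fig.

40.0 mm

From H = f²/(N·c) + f, with f ≪ H: f ≈ √(H·N·c) = √(2460 × 10 × 0.066) = √1623.6 ≈ 40.29 mm.
Exact: f² + N·c·f − N·c·H = 0 ⇒ f = (−N·c + √((N·c)² + 4·N·c·H))/2 = (−0.66 + √6494.8)/2 ≈ 39.965 mm ≈ 40.0 mm.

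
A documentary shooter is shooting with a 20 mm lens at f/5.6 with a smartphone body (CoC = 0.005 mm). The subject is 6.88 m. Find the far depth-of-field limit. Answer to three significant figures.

Hyperfocal distance H = f²/(N·c) + f = 20²/(5.6 × 0.005) + 20 = 400/0.028 + 20 ≈ 14305.7 mm ≈ 14.31 m.
Far limit Df = s·(H − f)/(H − s) = 6880 × (14305.7 − 20) / (14305.7 − 6880) = 6880 × 14285.7 / 7425.7 ≈ 13236 mm ≈ 13.2 m.

13.2 m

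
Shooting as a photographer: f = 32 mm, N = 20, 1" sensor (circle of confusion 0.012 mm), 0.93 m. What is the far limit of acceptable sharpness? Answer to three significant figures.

1.18 m

Hyperfocal distance H = f²/(N·c) + f = 32²/(20 × 0.012) + 32 = 1024/0.24 + 32 ≈ 4298.7 mm ≈ 4.299 m.
Far limit Df = s·(H − f)/(H − s) = 930 × (4298.7 − 32) / (4298.7 − 930) = 930 × 4266.7 / 3368.7 ≈ 1177.9 mm ≈ 1.18 m.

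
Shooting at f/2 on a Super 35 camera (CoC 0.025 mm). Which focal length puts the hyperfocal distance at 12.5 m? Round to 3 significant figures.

25.0 mm

From H = f²/(N·c) + f, with f ≪ H: f ≈ √(H·N·c) = √(12500 × 2 × 0.025) = √625.00 ≈ 25.00 mm.
The +f correction barely moves this — solving exactly, f² + N·c·f − N·c·H = 0 ⇒ f = (−N·c + √((N·c)² + 4·N·c·H))/2 = (−0.05 + √2500.0)/2 ≈ 24.975 mm, so f ≈ 25.0 mm.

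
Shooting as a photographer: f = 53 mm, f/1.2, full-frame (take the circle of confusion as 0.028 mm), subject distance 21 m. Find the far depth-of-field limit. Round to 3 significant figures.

Hyperfocal distance H = f²/(N·c) + f = 53²/(1.2 × 0.028) + 53 = 2809/0.0336 + 53 ≈ 83654.2 mm ≈ 83.65 m.
Far limit Df = s·(H − f)/(H − s) = 21000 × (83654.2 − 53) / (83654.2 − 21000) = 21000 × 83601.2 / 62654.2 ≈ 28021 mm ≈ 28.0 m.

28.0 m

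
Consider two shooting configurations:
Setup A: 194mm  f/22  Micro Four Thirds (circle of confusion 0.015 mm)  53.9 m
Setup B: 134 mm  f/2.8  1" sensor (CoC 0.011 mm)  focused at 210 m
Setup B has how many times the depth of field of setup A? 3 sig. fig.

Setup A: H = 194²/(22×0.015) + 194 ≈ 114242.5 mm; DoF = Df − Dn = 101872 − 36644 ≈ 65228 mm.
Setup B: H = 134²/(2.8×0.011) + 134 ≈ 583121.0 mm; DoF = Df − Dn = 328117 − 154414 ≈ 173703 mm.
Ratio = 173703 / 65228 ≈ 2.66.

2.66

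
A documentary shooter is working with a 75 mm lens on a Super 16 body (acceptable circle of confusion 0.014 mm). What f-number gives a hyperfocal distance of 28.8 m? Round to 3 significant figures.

Rearrange H = f²/(N·c) + f for N: N = f² / ((H − f)·c).
N = 75² / ((28800 − 75) × 0.014) = 5625 / 402.2 ≈ 14.

f/14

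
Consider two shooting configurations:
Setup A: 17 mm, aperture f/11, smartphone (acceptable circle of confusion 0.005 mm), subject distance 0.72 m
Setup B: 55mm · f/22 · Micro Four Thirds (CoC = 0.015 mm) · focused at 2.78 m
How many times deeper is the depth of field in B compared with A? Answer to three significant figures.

Setup A: H = 17²/(11×0.005) + 17 ≈ 5271.5 mm; DoF = Df − Dn = 831.21 − 635.04 ≈ 196.17 mm.
Setup B: H = 55²/(22×0.015) + 55 ≈ 9221.7 mm; DoF = Df − Dn = 3956.0 − 2143.0 ≈ 1813.0 mm.
Ratio = 1813.0 / 196.17 ≈ 9.24.

9.24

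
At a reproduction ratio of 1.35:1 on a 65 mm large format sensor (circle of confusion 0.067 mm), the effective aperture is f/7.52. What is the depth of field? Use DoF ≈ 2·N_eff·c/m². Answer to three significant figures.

0.553 mm

At magnification m, DoF ≈ 2·N_eff·c/m² = 2 × 7.52 × 0.067 / 1.35² = 1.008 / 1.823 ≈ 0.553 mm.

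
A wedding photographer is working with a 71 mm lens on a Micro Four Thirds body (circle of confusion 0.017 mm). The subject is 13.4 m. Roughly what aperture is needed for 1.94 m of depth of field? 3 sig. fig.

f/1.60

Write h = H − f = f²/(N·c). The thin-lens limits are Dn = s·h/(h + (s−f)) and Df = s·h/(h − (s−f)), so DoF = Df − Dn = 2·s·(s−f)·h / (h² − (s−f)²).
That is a quadratic in h: DoF·h² − 2·s·(s−f)·h − DoF·(s−f)² = 0 ⇒ h = (s−f)·(s + √(s² + DoF²)) / DoF = 13329 × (13400 + √(13400² + 1940²)) / 1940 = 13329 × (13400 + 13539.7) / 1940 ≈ 185092 mm.
Then N = f²/(c·h) = 71² / (0.017 × 185092) = 5041 / 3146.6 ≈ 1.60.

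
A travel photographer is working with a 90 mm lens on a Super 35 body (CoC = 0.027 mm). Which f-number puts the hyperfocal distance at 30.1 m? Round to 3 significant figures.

f/10

Rearrange H = f²/(N·c) + f for N: N = f² / ((H − f)·c).
N = 90² / ((30100 − 90) × 0.027) = 8100 / 810.3 ≈ 10.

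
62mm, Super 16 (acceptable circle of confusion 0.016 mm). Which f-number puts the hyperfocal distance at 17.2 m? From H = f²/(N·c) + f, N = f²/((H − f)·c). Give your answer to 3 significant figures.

Rearrange H = f²/(N·c) + f for N: N = f² / ((H − f)·c).
N = 62² / ((17200 − 62) × 0.016) = 3844 / 274.2 ≈ 14.

f/14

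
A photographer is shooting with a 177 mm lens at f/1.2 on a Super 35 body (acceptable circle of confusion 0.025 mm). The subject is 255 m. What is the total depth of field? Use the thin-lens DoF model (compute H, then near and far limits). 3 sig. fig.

Hyperfocal distance H = f²/(N·c) + f = 177²/(1.2 × 0.025) + 177 = 31329/0.03 + 177 ≈ 1044477.0 mm ≈ 1044 m.
Near limit Dn = s·(H − f)/(H + s − 2f) = 255000 × (1044477.0 − 177) / (1044477.0 + 255000 − 2 × 177) = 255000 × 1044300.0 / 1299123.0 ≈ 204982 mm.
Far limit Df = s·(H − f)/(H − s) = 255000 × (1044477.0 − 177) / (1044477.0 − 255000) = 255000 × 1044300.0 / 789477.0 ≈ 337307 mm.
Depth of field = Df − Dn = 337307 − 204982 ≈ 132325 mm ≈ 132 m.

132 m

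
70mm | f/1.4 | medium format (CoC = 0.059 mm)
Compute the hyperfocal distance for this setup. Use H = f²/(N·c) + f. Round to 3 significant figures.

Hyperfocal distance H = f²/(N·c) + f = 70²/(1.4 × 0.059) + 70 = 4900/0.0826 + 70 ≈ 59392.0 mm ≈ 59.4 m.

59.4 m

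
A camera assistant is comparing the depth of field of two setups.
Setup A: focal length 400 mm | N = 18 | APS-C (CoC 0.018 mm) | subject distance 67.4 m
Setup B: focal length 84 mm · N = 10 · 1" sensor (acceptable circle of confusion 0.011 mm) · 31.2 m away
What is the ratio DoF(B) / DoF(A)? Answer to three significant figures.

2.12

Setup A: H = 400²/(18×0.018) + 400 ≈ 494227.2 mm; DoF = Df − Dn = 77980 − 59348 ≈ 18632 mm.
Setup B: H = 84²/(10×0.011) + 84 ≈ 64229.5 mm; DoF = Df − Dn = 60593 − 21009 ≈ 39584 mm.
Ratio = 39584 / 18632 ≈ 2.12.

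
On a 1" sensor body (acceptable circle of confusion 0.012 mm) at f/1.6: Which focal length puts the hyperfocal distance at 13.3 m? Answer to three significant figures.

16.0 mm

From H = f²/(N·c) + f, with f ≪ H: f ≈ √(H·N·c) = √(13300 × 1.6 × 0.012) = √255.36 ≈ 15.98 mm.
The +f correction barely moves this — solving exactly, f² + N·c·f − N·c·H = 0 ⇒ f = (−N·c + √((N·c)² + 4·N·c·H))/2 = (−0.0192 + √1021.4)/2 ≈ 15.970 mm, so f ≈ 16.0 mm.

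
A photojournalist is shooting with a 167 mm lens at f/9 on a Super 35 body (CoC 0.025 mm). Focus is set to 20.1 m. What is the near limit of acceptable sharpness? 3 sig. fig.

Hyperfocal distance H = f²/(N·c) + f = 167²/(9 × 0.025) + 167 = 27889/0.225 + 167 ≈ 124118.1 mm ≈ 124.1 m.
Near limit Dn = s·(H − f)/(H + s − 2f) = 20100 × (124118.1 − 167) / (124118.1 + 20100 − 2 × 167) = 20100 × 123951.1 / 143884.1 ≈ 17315 mm ≈ 17.3 m.

17.3 m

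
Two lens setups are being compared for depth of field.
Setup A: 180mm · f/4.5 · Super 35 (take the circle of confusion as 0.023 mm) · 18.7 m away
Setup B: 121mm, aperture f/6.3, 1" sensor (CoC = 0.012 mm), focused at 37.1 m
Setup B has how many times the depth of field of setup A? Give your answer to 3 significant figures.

6.62

Setup A: H = 180²/(4.5×0.023) + 180 ≈ 313223.5 mm; DoF = Df − Dn = 19875.9 − 17655.5 ≈ 2220.4 mm.
Setup B: H = 121²/(6.3×0.012) + 121 ≈ 193785.0 mm; DoF = Df − Dn = 45856 − 31152 ≈ 14704 mm.
Ratio = 14704 / 2220.4 ≈ 6.62.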